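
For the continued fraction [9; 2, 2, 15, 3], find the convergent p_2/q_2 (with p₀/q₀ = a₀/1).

47/5

Using pₖ = aₖpₖ₋₁ + pₖ₋₂, qₖ = aₖqₖ₋₁ + qₖ₋₂ (with p₋₁=1, p₋₂=0, q₋₁=0, q₋₂=1):
  k=0: a=9, p=9, q=1
  k=1: a=2, p=19, q=2
  k=2: a=2, p=47, q=5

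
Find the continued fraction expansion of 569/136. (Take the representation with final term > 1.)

569 = 4×136 + 25
136 = 5×25 + 11
25 = 2×11 + 3
11 = 3×3 + 2
3 = 1×2 + 1
2 = 2×1 + 0  (stop)
So 569/136 = [4; 5, 2, 3, 1, 2].

[4; 5, 2, 3, 1, 2]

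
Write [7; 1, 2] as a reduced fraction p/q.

23/3

Fold from the inside: start with 2/1.
  1 + 1/2 = 3/2
  7 + 2/3 = 23/3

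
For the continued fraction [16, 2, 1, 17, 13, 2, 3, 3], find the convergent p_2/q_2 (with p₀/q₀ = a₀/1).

Using pₖ = aₖpₖ₋₁ + pₖ₋₂, qₖ = aₖqₖ₋₁ + qₖ₋₂ (with p₋₁=1, p₋₂=0, q₋₁=0, q₋₂=1):
  k=0: a=16, p=16, q=1
  k=1: a=2, p=33, q=2
  k=2: a=1, p=49, q=3

49/3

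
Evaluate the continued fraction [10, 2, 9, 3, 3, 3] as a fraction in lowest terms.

Using pₖ = aₖpₖ₋₁ + pₖ₋₂ and qₖ = aₖqₖ₋₁ + qₖ₋₂:
  k=0: a=10, p=10, q=1
  k=1: a=2, p=21, q=2
  k=2: a=9, p=199, q=19
  k=3: a=3, p=618, q=59
  k=4: a=3, p=2053, q=196
  k=5: a=3, p=6777, q=647

6777/647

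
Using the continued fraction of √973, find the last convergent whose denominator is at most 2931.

31848/1021

√973 = [31; 5, 5, 2, 8, 2, 5, 5, 62, …] (period length 8).
Convergents:
  p_0/q_0 = 31/1
  p_1/q_1 = 156/5
  p_2/q_2 = 811/26
  p_3/q_3 = 1778/57
  p_4/q_4 = 15035/482
  p_5/q_5 = 31848/1021
  p_6/q_6 = 174275/5587
q_5 = 1021 ≤ 2931 < 5587 = q_6, so the answer is 31848/1021.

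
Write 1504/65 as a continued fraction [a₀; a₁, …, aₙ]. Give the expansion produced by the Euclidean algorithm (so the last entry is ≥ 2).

1504 = 23*65 + 9
65 = 7*9 + 2
9 = 4*2 + 1
2 = 2*1 + 0  (stop)
So 1504/65 = [23; 7, 4, 2].

[23; 7, 4, 2]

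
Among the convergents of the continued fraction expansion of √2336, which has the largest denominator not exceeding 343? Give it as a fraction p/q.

13968/289

√2336 = [48; 3, 96, …] (period length 2).
Convergents:
  p_0/q_0 = 48/1
  p_1/q_1 = 145/3
  p_2/q_2 = 13968/289
  p_3/q_3 = 42049/870
q_2 = 289 ≤ 343 < 870 = q_3, so the answer is 13968/289.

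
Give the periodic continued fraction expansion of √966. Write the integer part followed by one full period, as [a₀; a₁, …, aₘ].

a₀ = ⌊√966⌋ = 31.
With m₀=0, d₀=1 and mₖ₊₁ = dₖaₖ − mₖ, dₖ₊₁ = (n − mₖ₊₁²)/dₖ, aₖ₊₁ = ⌊(a₀+mₖ₊₁)/dₖ₊₁⌋:
  k=1: m=31, d=5, a=12
  k=2: m=29, d=25, a=2
  k=3: m=21, d=21, a=2
  k=4: m=21, d=25, a=2
  k=5: m=29, d=5, a=12
  k=6: m=31, d=1, a=62
d=1 and a=2a₀=62 at k=6, so the next step gives (m, d) = (31, 5) again — its k=1 value — and the period has length 6.

[31; 12, 2, 2, 2, 12, 62]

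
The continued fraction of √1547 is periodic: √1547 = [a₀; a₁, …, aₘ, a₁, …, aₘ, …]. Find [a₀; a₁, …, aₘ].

a₀ = ⌊√1547⌋ = 39.
With m₀=0, d₀=1 and mₖ₊₁ = dₖaₖ − mₖ, dₖ₊₁ = (n − mₖ₊₁²)/dₖ, aₖ₊₁ = ⌊(a₀+mₖ₊₁)/dₖ₊₁⌋:
  k=1: m=39, d=26, a=3
  k=2: m=39, d=1, a=78
d=1 and a=2a₀=78 at k=2, so the next step gives (m, d) = (39, 26) again — its k=1 value — and the period has length 2.

[39; 3, 78]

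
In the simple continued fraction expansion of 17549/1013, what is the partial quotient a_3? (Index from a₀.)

3

17549 = 17·1013 + 328   →  a_0 = 17
1013 = 3·328 + 29   →  a_1 = 3
328 = 11·29 + 9   →  a_2 = 11
29 = 3·9 + 2   →  a_3 = 3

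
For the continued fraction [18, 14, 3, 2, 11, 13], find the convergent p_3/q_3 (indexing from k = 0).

Using pₖ = aₖpₖ₋₁ + pₖ₋₂, qₖ = aₖqₖ₋₁ + qₖ₋₂ (with p₋₁=1, p₋₂=0, q₋₁=0, q₋₂=1):
  k=0: a=18, p=18, q=1
  k=1: a=14, p=253, q=14
  k=2: a=3, p=777, q=43
  k=3: a=2, p=1807, q=100

1807/100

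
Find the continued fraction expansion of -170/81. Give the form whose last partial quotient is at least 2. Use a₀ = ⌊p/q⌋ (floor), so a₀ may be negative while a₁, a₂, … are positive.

[-3; 1, 9, 8]

-170 = -3*81 + 73
81 = 1*73 + 8
73 = 9*8 + 1
8 = 8*1 + 0  (stop)
So -170/81 = [-3; 1, 9, 8].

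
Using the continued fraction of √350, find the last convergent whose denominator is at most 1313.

√350 = [18; 1, 2, 2, 2, 1, 36, …] (period length 6).
Convergents:
  p_0/q_0 = 18/1
  p_1/q_1 = 19/1
  p_2/q_2 = 56/3
  p_3/q_3 = 131/7
  p_4/q_4 = 318/17
  p_5/q_5 = 449/24
  p_6/q_6 = 16482/881
  p_7/q_7 = 16931/905
  p_8/q_8 = 50344/2691
q_7 = 905 ≤ 1313 < 2691 = q_8, so the answer is 16931/905.

16931/905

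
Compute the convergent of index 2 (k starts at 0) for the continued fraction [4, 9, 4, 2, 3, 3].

152/37

Using pₖ = aₖpₖ₋₁ + pₖ₋₂, qₖ = aₖqₖ₋₁ + qₖ₋₂ (with p₋₁=1, p₋₂=0, q₋₁=0, q₋₂=1):
  k=0: a=4, p=4, q=1
  k=1: a=9, p=37, q=9
  k=2: a=4, p=152, q=37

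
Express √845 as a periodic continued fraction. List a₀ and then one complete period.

a₀ = ⌊√845⌋ = 29.
With m₀=0, d₀=1 and mₖ₊₁ = dₖaₖ − mₖ, dₖ₊₁ = (n − mₖ₊₁²)/dₖ, aₖ₊₁ = ⌊(a₀+mₖ₊₁)/dₖ₊₁⌋:
  k=1: m=29, d=4, a=14
  k=2: m=27, d=29, a=1
  k=3: m=2, d=29, a=1
  k=4: m=27, d=4, a=14
  k=5: m=29, d=1, a=58
d=1 and a=2a₀=58 at k=5, so the next step gives (m, d) = (29, 4) again — its k=1 value — and the period has length 5.

[29; 14, 1, 1, 14, 58]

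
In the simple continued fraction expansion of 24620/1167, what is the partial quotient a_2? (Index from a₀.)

24620 = 21·1167 + 113   →  a_0 = 21
1167 = 10·113 + 37   →  a_1 = 10
113 = 3·37 + 2   →  a_2 = 3

3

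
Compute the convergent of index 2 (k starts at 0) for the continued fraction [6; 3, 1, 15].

Using pₖ = aₖpₖ₋₁ + pₖ₋₂, qₖ = aₖqₖ₋₁ + qₖ₋₂ (with p₋₁=1, p₋₂=0, q₋₁=0, q₋₂=1):
  k=0: a=6, p=6, q=1
  k=1: a=3, p=19, q=3
  k=2: a=1, p=25, q=4

25/4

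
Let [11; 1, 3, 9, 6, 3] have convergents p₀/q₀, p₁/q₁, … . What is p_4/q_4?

2657/226

Using pₖ = aₖpₖ₋₁ + pₖ₋₂, qₖ = aₖqₖ₋₁ + qₖ₋₂ (with p₋₁=1, p₋₂=0, q₋₁=0, q₋₂=1):
  k=0: a=11, p=11, q=1
  k=1: a=1, p=12, q=1
  k=2: a=3, p=47, q=4
  k=3: a=9, p=435, q=37
  k=4: a=6, p=2657, q=226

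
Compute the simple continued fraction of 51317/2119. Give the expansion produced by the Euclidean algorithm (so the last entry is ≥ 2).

[24; 4, 1, 1, 2, 11, 8]

51317 = 24·2119 + 461
2119 = 4·461 + 275
461 = 1·275 + 186
275 = 1·186 + 89
186 = 2·89 + 8
89 = 11·8 + 1
8 = 8·1 + 0  (stop)
So 51317/2119 = [24; 4, 1, 1, 2, 11, 8].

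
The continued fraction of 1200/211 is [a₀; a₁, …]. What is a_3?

1200 = 5·211 + 145   →  a_0 = 5
211 = 1·145 + 66   →  a_1 = 1
145 = 2·66 + 13   →  a_2 = 2
66 = 5·13 + 1   →  a_3 = 5

5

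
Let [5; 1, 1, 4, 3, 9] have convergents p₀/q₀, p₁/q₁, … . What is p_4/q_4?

Using pₖ = aₖpₖ₋₁ + pₖ₋₂, qₖ = aₖqₖ₋₁ + qₖ₋₂ (with p₋₁=1, p₋₂=0, q₋₁=0, q₋₂=1):
  k=0: a=5, p=5, q=1
  k=1: a=1, p=6, q=1
  k=2: a=1, p=11, q=2
  k=3: a=4, p=50, q=9
  k=4: a=3, p=161, q=29

161/29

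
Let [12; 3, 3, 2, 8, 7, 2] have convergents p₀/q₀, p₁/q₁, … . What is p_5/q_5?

16992/1381

Using pₖ = aₖpₖ₋₁ + pₖ₋₂, qₖ = aₖqₖ₋₁ + qₖ₋₂ (with p₋₁=1, p₋₂=0, q₋₁=0, q₋₂=1):
  k=0: a=12, p=12, q=1
  k=1: a=3, p=37, q=3
  k=2: a=3, p=123, q=10
  k=3: a=2, p=283, q=23
  k=4: a=8, p=2387, q=194
  k=5: a=7, p=16992, q=1381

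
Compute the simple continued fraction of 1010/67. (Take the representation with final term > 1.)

[15; 13, 2, 2]

1010 = 15*67 + 5
67 = 13*5 + 2
5 = 2*2 + 1
2 = 2*1 + 0  (stop)
So 1010/67 = [15; 13, 2, 2].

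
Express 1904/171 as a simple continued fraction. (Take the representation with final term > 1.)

1904 = 11·171 + 23
171 = 7·23 + 10
23 = 2·10 + 3
10 = 3·3 + 1
3 = 3·1 + 0  (stop)
So 1904/171 = [11; 7, 2, 3, 3].

[11; 7, 2, 3, 3]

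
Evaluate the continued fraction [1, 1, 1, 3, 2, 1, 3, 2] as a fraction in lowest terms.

Using pₖ = aₖpₖ₋₁ + pₖ₋₂ and qₖ = aₖqₖ₋₁ + qₖ₋₂:
  k=0: a=1, p=1, q=1
  k=1: a=1, p=2, q=1
  k=2: a=1, p=3, q=2
  k=3: a=3, p=11, q=7
  k=4: a=2, p=25, q=16
  k=5: a=1, p=36, q=23
  k=6: a=3, p=133, q=85
  k=7: a=2, p=302, q=193

302/193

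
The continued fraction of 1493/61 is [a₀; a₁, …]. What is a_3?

1493 = 24·61 + 29   →  a_0 = 24
61 = 2·29 + 3   →  a_1 = 2
29 = 9·3 + 2   →  a_2 = 9
3 = 1·2 + 1   →  a_3 = 1

1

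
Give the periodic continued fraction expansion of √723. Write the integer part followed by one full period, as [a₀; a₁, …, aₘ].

a₀ = ⌊√723⌋ = 26.
With m₀=0, d₀=1 and mₖ₊₁ = dₖaₖ − mₖ, dₖ₊₁ = (n − mₖ₊₁²)/dₖ, aₖ₊₁ = ⌊(a₀+mₖ₊₁)/dₖ₊₁⌋:
  k=1: m=26, d=47, a=1
  k=2: m=21, d=6, a=7
  k=3: m=21, d=47, a=1
  k=4: m=26, d=1, a=52
d=1 and a=2a₀=52 at k=4, so the next step gives (m, d) = (26, 47) again — its k=1 value — and the period has length 4.

[26; 1, 7, 1, 52]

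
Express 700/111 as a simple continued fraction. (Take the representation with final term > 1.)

700 = 6·111 + 34
111 = 3·34 + 9
34 = 3·9 + 7
9 = 1·7 + 2
7 = 3·2 + 1
2 = 2·1 + 0  (stop)
So 700/111 = [6; 3, 3, 1, 3, 2].

[6; 3, 3, 1, 3, 2]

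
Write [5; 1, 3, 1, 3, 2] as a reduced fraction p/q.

249/43

Using pₖ = aₖpₖ₋₁ + pₖ₋₂ and qₖ = aₖqₖ₋₁ + qₖ₋₂:
  k=0: a=5, p=5, q=1
  k=1: a=1, p=6, q=1
  k=2: a=3, p=23, q=4
  k=3: a=1, p=29, q=5
  k=4: a=3, p=110, q=19
  k=5: a=2, p=249, q=43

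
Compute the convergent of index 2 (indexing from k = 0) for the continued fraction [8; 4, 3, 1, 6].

Using pₖ = aₖpₖ₋₁ + pₖ₋₂, qₖ = aₖqₖ₋₁ + qₖ₋₂ (with p₋₁=1, p₋₂=0, q₋₁=0, q₋₂=1):
  k=0: a=8, p=8, q=1
  k=1: a=4, p=33, q=4
  k=2: a=3, p=107, q=13

107/13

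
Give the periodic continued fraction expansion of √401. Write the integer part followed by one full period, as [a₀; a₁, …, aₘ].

[20; 40]

a₀ = ⌊√401⌋ = 20.
With m₀=0, d₀=1 and mₖ₊₁ = dₖaₖ − mₖ, dₖ₊₁ = (n − mₖ₊₁²)/dₖ, aₖ₊₁ = ⌊(a₀+mₖ₊₁)/dₖ₊₁⌋:
  k=1: m=20, d=1, a=40
d=1 and a=2a₀=40 at k=1, so the next step gives (m, d) = (20, 1) again — its k=1 value — and the period has length 1.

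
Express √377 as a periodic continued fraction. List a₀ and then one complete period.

[19; 2, 2, 2, 38]

a₀ = ⌊√377⌋ = 19.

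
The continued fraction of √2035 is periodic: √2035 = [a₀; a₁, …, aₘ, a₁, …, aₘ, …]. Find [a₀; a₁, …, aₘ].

[45; 9, 90]

a₀ = ⌊√2035⌋ = 45.
With m₀=0, d₀=1 and mₖ₊₁ = dₖaₖ − mₖ, dₖ₊₁ = (n − mₖ₊₁²)/dₖ, aₖ₊₁ = ⌊(a₀+mₖ₊₁)/dₖ₊₁⌋:
  k=1: m=45, d=10, a=9
  k=2: m=45, d=1, a=90
d=1 and a=2a₀=90 at k=2, so the next step gives (m, d) = (45, 10) again — its k=1 value — and the period has length 2.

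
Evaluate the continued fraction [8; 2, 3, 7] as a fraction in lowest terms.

Using pₖ = aₖpₖ₋₁ + pₖ₋₂ and qₖ = aₖqₖ₋₁ + qₖ₋₂:
  k=0: a=8, p=8, q=1
  k=1: a=2, p=17, q=2
  k=2: a=3, p=59, q=7
  k=3: a=7, p=430, q=51

430/51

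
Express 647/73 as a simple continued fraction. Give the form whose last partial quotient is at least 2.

[8; 1, 6, 3, 3]

647 = 8*73 + 63
73 = 1*63 + 10
63 = 6*10 + 3
10 = 3*3 + 1
3 = 3*1 + 0  (stop)
So 647/73 = [8; 1, 6, 3, 3].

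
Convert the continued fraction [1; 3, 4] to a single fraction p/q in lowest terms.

Using pₖ = aₖpₖ₋₁ + pₖ₋₂ and qₖ = aₖqₖ₋₁ + qₖ₋₂:
  k=0: a=1, p=1, q=1
  k=1: a=3, p=4, q=3
  k=2: a=4, p=17, q=13

17/13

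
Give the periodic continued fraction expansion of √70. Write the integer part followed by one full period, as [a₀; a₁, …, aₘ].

a₀ = ⌊√70⌋ = 8.
With m₀=0, d₀=1 and mₖ₊₁ = dₖaₖ − mₖ, dₖ₊₁ = (n − mₖ₊₁²)/dₖ, aₖ₊₁ = ⌊(a₀+mₖ₊₁)/dₖ₊₁⌋:
  k=1: m=8, d=6, a=2
  k=2: m=4, d=9, a=1
  k=3: m=5, d=5, a=2
  k=4: m=5, d=9, a=1
  k=5: m=4, d=6, a=2
  k=6: m=8, d=1, a=16
d=1 and a=2a₀=16 at k=6, so the next step gives (m, d) = (8, 6) again — its k=1 value — and the period has length 6.

[8; 2, 1, 2, 1, 2, 16]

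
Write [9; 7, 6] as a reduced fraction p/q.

Using pₖ = aₖpₖ₋₁ + pₖ₋₂ and qₖ = aₖqₖ₋₁ + qₖ₋₂:
  k=0: a=9, p=9, q=1
  k=1: a=7, p=64, q=7
  k=2: a=6, p=393, q=43

393/43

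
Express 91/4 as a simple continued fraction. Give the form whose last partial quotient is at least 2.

[22; 1, 3]

91 = 22×4 + 3
4 = 1×3 + 1
3 = 3×1 + 0  (stop)
So 91/4 = [22; 1, 3].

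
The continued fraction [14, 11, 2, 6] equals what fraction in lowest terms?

2099/149

Fold from the inside: start with 6/1.
  2 + 1/6 = 13/6
  11 + 6/13 = 149/13
  14 + 13/149 = 2099/149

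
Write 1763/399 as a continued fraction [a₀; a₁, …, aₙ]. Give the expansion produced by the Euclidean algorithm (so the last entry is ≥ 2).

[4; 2, 2, 1, 1, 3, 9]

1763 = 4*399 + 167
399 = 2*167 + 65
167 = 2*65 + 37
65 = 1*37 + 28
37 = 1*28 + 9
28 = 3*9 + 1
9 = 9*1 + 0  (stop)
So 1763/399 = [4; 2, 2, 1, 1, 3, 9].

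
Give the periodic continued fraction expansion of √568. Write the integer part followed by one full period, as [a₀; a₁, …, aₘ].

a₀ = ⌊√568⌋ = 23.
With m₀=0, d₀=1 and mₖ₊₁ = dₖaₖ − mₖ, dₖ₊₁ = (n − mₖ₊₁²)/dₖ, aₖ₊₁ = ⌊(a₀+mₖ₊₁)/dₖ₊₁⌋:
  k=1: m=23, d=39, a=1
  k=2: m=16, d=8, a=4
  k=3: m=16, d=39, a=1
  k=4: m=23, d=1, a=46
d=1 and a=2a₀=46 at k=4, so the next step gives (m, d) = (23, 39) again — its k=1 value — and the period has length 4.

[23; 1, 4, 1, 46]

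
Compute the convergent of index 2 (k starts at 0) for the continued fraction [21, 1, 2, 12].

65/3

Using pₖ = aₖpₖ₋₁ + pₖ₋₂, qₖ = aₖqₖ₋₁ + qₖ₋₂ (with p₋₁=1, p₋₂=0, q₋₁=0, q₋₂=1):
  k=0: a=21, p=21, q=1
  k=1: a=1, p=22, q=1
  k=2: a=2, p=65, q=3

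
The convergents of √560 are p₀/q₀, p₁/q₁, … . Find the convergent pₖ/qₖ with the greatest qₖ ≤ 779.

10081/426

√560 = [23; 1, 1, 1, 46, …] (period length 4).
Convergents:
  p_0/q_0 = 23/1
  p_1/q_1 = 24/1
  p_2/q_2 = 47/2
  p_3/q_3 = 71/3
  p_4/q_4 = 3313/140
  p_5/q_5 = 3384/143
  p_6/q_6 = 6697/283
  p_7/q_7 = 10081/426
  p_8/q_8 = 470423/19879
q_7 = 426 ≤ 779 < 19879 = q_8, so the answer is 10081/426.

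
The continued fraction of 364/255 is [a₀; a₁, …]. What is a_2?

2

364 = 1·255 + 109   →  a_0 = 1
255 = 2·109 + 37   →  a_1 = 2
109 = 2·37 + 35   →  a_2 = 2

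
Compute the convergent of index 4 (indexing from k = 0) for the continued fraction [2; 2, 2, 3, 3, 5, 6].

Using pₖ = aₖpₖ₋₁ + pₖ₋₂, qₖ = aₖqₖ₋₁ + qₖ₋₂ (with p₋₁=1, p₋₂=0, q₋₁=0, q₋₂=1):
  k=0: a=2, p=2, q=1
  k=1: a=2, p=5, q=2
  k=2: a=2, p=12, q=5
  k=3: a=3, p=41, q=17
  k=4: a=3, p=135, q=56

135/56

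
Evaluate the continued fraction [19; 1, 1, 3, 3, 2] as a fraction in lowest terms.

1037/53

Fold from the inside: start with 2/1.
  3 + 1/2 = 7/2
  3 + 2/7 = 23/7
  1 + 7/23 = 30/23
  1 + 23/30 = 53/30
  19 + 30/53 = 1037/53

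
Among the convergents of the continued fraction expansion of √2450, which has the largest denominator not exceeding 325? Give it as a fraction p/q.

√2450 = [49; 2, 98, …] (period length 2).
Convergents:
  p_0/q_0 = 49/1
  p_1/q_1 = 99/2
  p_2/q_2 = 9751/197
  p_3/q_3 = 19601/396
q_2 = 197 ≤ 325 < 396 = q_3, so the answer is 9751/197.

9751/197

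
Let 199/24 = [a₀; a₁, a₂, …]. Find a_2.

2

199 = 8·24 + 7   →  a_0 = 8
24 = 3·7 + 3   →  a_1 = 3
7 = 2·3 + 1   →  a_2 = 2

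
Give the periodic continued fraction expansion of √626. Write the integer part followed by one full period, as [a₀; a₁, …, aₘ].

a₀ = ⌊√626⌋ = 25.

[25; 50]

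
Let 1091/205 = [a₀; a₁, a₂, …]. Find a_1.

3

1091 = 5·205 + 66   →  a_0 = 5
205 = 3·66 + 7   →  a_1 = 3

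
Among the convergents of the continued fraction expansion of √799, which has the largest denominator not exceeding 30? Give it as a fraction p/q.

424/15

√799 = [28; 3, 1, 3, 56, …] (period length 4).
Convergents:
  p_0/q_0 = 28/1
  p_1/q_1 = 85/3
  p_2/q_2 = 113/4
  p_3/q_3 = 424/15
  p_4/q_4 = 23857/844
q_3 = 15 ≤ 30 < 844 = q_4, so the answer is 424/15.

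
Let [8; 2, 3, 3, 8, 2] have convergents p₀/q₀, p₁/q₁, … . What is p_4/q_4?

1611/191

Using pₖ = aₖpₖ₋₁ + pₖ₋₂, qₖ = aₖqₖ₋₁ + qₖ₋₂ (with p₋₁=1, p₋₂=0, q₋₁=0, q₋₂=1):
  k=0: a=8, p=8, q=1
  k=1: a=2, p=17, q=2
  k=2: a=3, p=59, q=7
  k=3: a=3, p=194, q=23
  k=4: a=8, p=1611, q=191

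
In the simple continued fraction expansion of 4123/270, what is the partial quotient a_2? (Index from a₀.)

1

4123 = 15·270 + 73   →  a_0 = 15
270 = 3·73 + 51   →  a_1 = 3
73 = 1·51 + 22   →  a_2 = 1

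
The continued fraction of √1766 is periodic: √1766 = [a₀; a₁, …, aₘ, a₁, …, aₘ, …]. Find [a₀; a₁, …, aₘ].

[42; 42, 84]

a₀ = ⌊√1766⌋ = 42.
With m₀=0, d₀=1 and mₖ₊₁ = dₖaₖ − mₖ, dₖ₊₁ = (n − mₖ₊₁²)/dₖ, aₖ₊₁ = ⌊(a₀+mₖ₊₁)/dₖ₊₁⌋:
  k=1: m=42, d=2, a=42
  k=2: m=42, d=1, a=84
d=1 and a=2a₀=84 at k=2, so the next step gives (m, d) = (42, 2) again — its k=1 value — and the period has length 2.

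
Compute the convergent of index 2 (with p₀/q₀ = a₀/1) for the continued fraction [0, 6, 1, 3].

Using pₖ = aₖpₖ₋₁ + pₖ₋₂, qₖ = aₖqₖ₋₁ + qₖ₋₂ (with p₋₁=1, p₋₂=0, q₋₁=0, q₋₂=1):
  k=0: a=0, p=0, q=1
  k=1: a=6, p=1, q=6
  k=2: a=1, p=1, q=7

1/7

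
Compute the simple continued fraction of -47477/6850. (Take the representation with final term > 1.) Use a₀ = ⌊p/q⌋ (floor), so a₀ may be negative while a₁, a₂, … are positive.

[-7; 14, 2, 13, 2, 2, 3]

-47477 = -7*6850 + 473
6850 = 14*473 + 228
473 = 2*228 + 17
228 = 13*17 + 7
17 = 2*7 + 3
7 = 2*3 + 1
3 = 3*1 + 0  (stop)
So -47477/6850 = [-7; 14, 2, 13, 2, 2, 3].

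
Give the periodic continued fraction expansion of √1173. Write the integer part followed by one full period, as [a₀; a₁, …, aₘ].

a₀ = ⌊√1173⌋ = 34.
With m₀=0, d₀=1 and mₖ₊₁ = dₖaₖ − mₖ, dₖ₊₁ = (n − mₖ₊₁²)/dₖ, aₖ₊₁ = ⌊(a₀+mₖ₊₁)/dₖ₊₁⌋:
  k=1: m=34, d=17, a=4
  k=2: m=34, d=1, a=68
d=1 and a=2a₀=68 at k=2, so the next step gives (m, d) = (34, 17) again — its k=1 value — and the period has length 2.

[34; 4, 68]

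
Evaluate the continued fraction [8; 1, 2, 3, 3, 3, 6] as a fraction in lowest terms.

Fold from the inside: start with 6/1.
  3 + 1/6 = 19/6
  3 + 6/19 = 63/19
  3 + 19/63 = 208/63
  2 + 63/208 = 479/208
  1 + 208/479 = 687/479
  8 + 479/687 = 5975/687

5975/687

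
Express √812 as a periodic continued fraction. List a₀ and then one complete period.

a₀ = ⌊√812⌋ = 28.
With m₀=0, d₀=1 and mₖ₊₁ = dₖaₖ − mₖ, dₖ₊₁ = (n − mₖ₊₁²)/dₖ, aₖ₊₁ = ⌊(a₀+mₖ₊₁)/dₖ₊₁⌋:
  k=1: m=28, d=28, a=2
  k=2: m=28, d=1, a=56
d=1 and a=2a₀=56 at k=2, so the next step gives (m, d) = (28, 28) again — its k=1 value — and the period has length 2.

[28; 2, 56]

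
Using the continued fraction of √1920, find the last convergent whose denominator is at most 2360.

√1920 = [43; 1, 4, 2, 21, 2, 4, 1, 86, …] (period length 8).
Convergents:
  p_0/q_0 = 43/1
  p_1/q_1 = 44/1
  p_2/q_2 = 219/5
  p_3/q_3 = 482/11
  p_4/q_4 = 10341/236
  p_5/q_5 = 21164/483
  p_6/q_6 = 94997/2168
  p_7/q_7 = 116161/2651
q_6 = 2168 ≤ 2360 < 2651 = q_7, so the answer is 94997/2168.

94997/2168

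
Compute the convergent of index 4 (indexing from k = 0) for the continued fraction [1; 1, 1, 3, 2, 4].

25/16

Using pₖ = aₖpₖ₋₁ + pₖ₋₂, qₖ = aₖqₖ₋₁ + qₖ₋₂ (with p₋₁=1, p₋₂=0, q₋₁=0, q₋₂=1):
  k=0: a=1, p=1, q=1
  k=1: a=1, p=2, q=1
  k=2: a=1, p=3, q=2
  k=3: a=3, p=11, q=7
  k=4: a=2, p=25, q=16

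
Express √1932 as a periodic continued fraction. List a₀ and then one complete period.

a₀ = ⌊√1932⌋ = 43.
With m₀=0, d₀=1 and mₖ₊₁ = dₖaₖ − mₖ, dₖ₊₁ = (n − mₖ₊₁²)/dₖ, aₖ₊₁ = ⌊(a₀+mₖ₊₁)/dₖ₊₁⌋:
  k=1: m=43, d=83, a=1
  k=2: m=40, d=4, a=20
  k=3: m=40, d=83, a=1
  k=4: m=43, d=1, a=86
d=1 and a=2a₀=86 at k=4, so the next step gives (m, d) = (43, 83) again — its k=1 value — and the period has length 4.

[43; 1, 20, 1, 86]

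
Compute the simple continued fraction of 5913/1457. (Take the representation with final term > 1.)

5913 = 4×1457 + 85
1457 = 17×85 + 12
85 = 7×12 + 1
12 = 12×1 + 0  (stop)
So 5913/1457 = [4; 17, 7, 12].

[4; 17, 7, 12]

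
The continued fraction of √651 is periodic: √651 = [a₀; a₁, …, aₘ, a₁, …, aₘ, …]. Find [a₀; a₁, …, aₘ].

[25; 1, 1, 16, 1, 1, 50]

a₀ = ⌊√651⌋ = 25.
With m₀=0, d₀=1 and mₖ₊₁ = dₖaₖ − mₖ, dₖ₊₁ = (n − mₖ₊₁²)/dₖ, aₖ₊₁ = ⌊(a₀+mₖ₊₁)/dₖ₊₁⌋:
  k=1: m=25, d=26, a=1
  k=2: m=1, d=25, a=1
  k=3: m=24, d=3, a=16
  k=4: m=24, d=25, a=1
  k=5: m=1, d=26, a=1
  k=6: m=25, d=1, a=50
d=1 and a=2a₀=50 at k=6, so the next step gives (m, d) = (25, 26) again — its k=1 value — and the period has length 6.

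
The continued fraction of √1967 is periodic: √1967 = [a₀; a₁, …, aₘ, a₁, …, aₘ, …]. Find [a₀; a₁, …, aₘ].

[44; 2, 1, 5, 1, 2, 88]

a₀ = ⌊√1967⌋ = 44.
With m₀=0, d₀=1 and mₖ₊₁ = dₖaₖ − mₖ, dₖ₊₁ = (n − mₖ₊₁²)/dₖ, aₖ₊₁ = ⌊(a₀+mₖ₊₁)/dₖ₊₁⌋:
  k=1: m=44, d=31, a=2
  k=2: m=18, d=53, a=1
  k=3: m=35, d=14, a=5
  k=4: m=35, d=53, a=1
  k=5: m=18, d=31, a=2
  k=6: m=44, d=1, a=88
d=1 and a=2a₀=88 at k=6, so the next step gives (m, d) = (44, 31) again — its k=1 value — and the period has length 6.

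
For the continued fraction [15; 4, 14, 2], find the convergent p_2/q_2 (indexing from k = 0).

Using pₖ = aₖpₖ₋₁ + pₖ₋₂, qₖ = aₖqₖ₋₁ + qₖ₋₂ (with p₋₁=1, p₋₂=0, q₋₁=0, q₋₂=1):
  k=0: a=15, p=15, q=1
  k=1: a=4, p=61, q=4
  k=2: a=14, p=869, q=57

869/57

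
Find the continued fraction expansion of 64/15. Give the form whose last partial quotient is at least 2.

[4; 3, 1, 3]

64 = 4·15 + 4
15 = 3·4 + 3
4 = 1·3 + 1
3 = 3·1 + 0  (stop)
So 64/15 = [4; 3, 1, 3].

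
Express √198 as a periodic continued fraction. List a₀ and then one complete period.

[14; 14, 28]

a₀ = ⌊√198⌋ = 14.
With m₀=0, d₀=1 and mₖ₊₁ = dₖaₖ − mₖ, dₖ₊₁ = (n − mₖ₊₁²)/dₖ, aₖ₊₁ = ⌊(a₀+mₖ₊₁)/dₖ₊₁⌋:
  k=1: m=14, d=2, a=14
  k=2: m=14, d=1, a=28
d=1 and a=2a₀=28 at k=2, so the next step gives (m, d) = (14, 2) again — its k=1 value — and the period has length 2.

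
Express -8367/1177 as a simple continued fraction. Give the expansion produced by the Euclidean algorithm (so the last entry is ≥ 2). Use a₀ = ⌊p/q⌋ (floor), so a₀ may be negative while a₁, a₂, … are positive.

-8367 = -8·1177 + 1049
1177 = 1·1049 + 128
1049 = 8·128 + 25
128 = 5·25 + 3
25 = 8·3 + 1
3 = 3·1 + 0  (stop)
So -8367/1177 = [-8; 1, 8, 5, 8, 3].

[-8; 1, 8, 5, 8, 3]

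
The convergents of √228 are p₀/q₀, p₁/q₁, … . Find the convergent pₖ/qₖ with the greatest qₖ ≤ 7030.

√228 = [15; 10, 30, …] (period length 2).
Convergents:
  p_0/q_0 = 15/1
  p_1/q_1 = 151/10
  p_2/q_2 = 4545/301
  p_3/q_3 = 45601/3020
  p_4/q_4 = 1372575/90901
q_3 = 3020 ≤ 7030 < 90901 = q_4, so the answer is 45601/3020.

45601/3020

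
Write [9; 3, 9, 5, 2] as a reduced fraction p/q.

Fold from the inside: start with 2/1.
  5 + 1/2 = 11/2
  9 + 2/11 = 101/11
  3 + 11/101 = 314/101
  9 + 101/314 = 2927/314

2927/314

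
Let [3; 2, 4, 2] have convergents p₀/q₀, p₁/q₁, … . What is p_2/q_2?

Using pₖ = aₖpₖ₋₁ + pₖ₋₂, qₖ = aₖqₖ₋₁ + qₖ₋₂ (with p₋₁=1, p₋₂=0, q₋₁=0, q₋₂=1):
  k=0: a=3, p=3, q=1
  k=1: a=2, p=7, q=2
  k=2: a=4, p=31, q=9

31/9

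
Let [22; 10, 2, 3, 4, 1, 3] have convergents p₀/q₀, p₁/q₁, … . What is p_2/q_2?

Using pₖ = aₖpₖ₋₁ + pₖ₋₂, qₖ = aₖqₖ₋₁ + qₖ₋₂ (with p₋₁=1, p₋₂=0, q₋₁=0, q₋₂=1):
  k=0: a=22, p=22, q=1
  k=1: a=10, p=221, q=10
  k=2: a=2, p=464, q=21

464/21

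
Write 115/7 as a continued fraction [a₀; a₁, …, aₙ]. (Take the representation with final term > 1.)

115 = 16·7 + 3
7 = 2·3 + 1
3 = 3·1 + 0  (stop)
So 115/7 = [16; 2, 3].

[16; 2, 3]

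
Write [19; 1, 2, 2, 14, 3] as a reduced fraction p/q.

6111/310

Using pₖ = aₖpₖ₋₁ + pₖ₋₂ and qₖ = aₖqₖ₋₁ + qₖ₋₂:
  k=0: a=19, p=19, q=1
  k=1: a=1, p=20, q=1
  k=2: a=2, p=59, q=3
  k=3: a=2, p=138, q=7
  k=4: a=14, p=1991, q=101
  k=5: a=3, p=6111, q=310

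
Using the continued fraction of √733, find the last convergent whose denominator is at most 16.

√733 = [27; 13, 1, 1, 13, 54, …] (period length 5).
Convergents:
  p_0/q_0 = 27/1
  p_1/q_1 = 352/13
  p_2/q_2 = 379/14
  p_3/q_3 = 731/27
q_2 = 14 ≤ 16 < 27 = q_3, so the answer is 379/14.

379/14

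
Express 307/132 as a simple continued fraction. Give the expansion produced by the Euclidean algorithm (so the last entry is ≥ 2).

[2; 3, 14, 3]

307 = 2×132 + 43
132 = 3×43 + 3
43 = 14×3 + 1
3 = 3×1 + 0  (stop)
So 307/132 = [2; 3, 14, 3].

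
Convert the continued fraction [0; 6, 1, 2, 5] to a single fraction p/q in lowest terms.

Fold from the inside: start with 5/1.
  2 + 1/5 = 11/5
  1 + 5/11 = 16/11
  6 + 11/16 = 107/16
  0 + 16/107 = 16/107

16/107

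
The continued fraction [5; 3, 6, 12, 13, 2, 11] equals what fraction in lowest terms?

Fold from the inside: start with 11/1.
  2 + 1/11 = 23/11
  13 + 11/23 = 310/23
  12 + 23/310 = 3743/310
  6 + 310/3743 = 22768/3743
  3 + 3743/22768 = 72047/22768
  5 + 22768/72047 = 383003/72047

383003/72047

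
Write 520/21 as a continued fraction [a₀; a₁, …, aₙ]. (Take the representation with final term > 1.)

[24; 1, 3, 5]

520 = 24·21 + 16
21 = 1·16 + 5
16 = 3·5 + 1
5 = 5·1 + 0  (stop)
So 520/21 = [24; 1, 3, 5].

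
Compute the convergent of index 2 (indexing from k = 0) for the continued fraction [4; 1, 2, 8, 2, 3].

14/3

Using pₖ = aₖpₖ₋₁ + pₖ₋₂, qₖ = aₖqₖ₋₁ + qₖ₋₂ (with p₋₁=1, p₋₂=0, q₋₁=0, q₋₂=1):
  k=0: a=4, p=4, q=1
  k=1: a=1, p=5, q=1
  k=2: a=2, p=14, q=3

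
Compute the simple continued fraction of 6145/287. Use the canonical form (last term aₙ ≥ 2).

[21; 2, 2, 3, 5, 3]

6145 = 21×287 + 118
287 = 2×118 + 51
118 = 2×51 + 16
51 = 3×16 + 3
16 = 5×3 + 1
3 = 3×1 + 0  (stop)
So 6145/287 = [21; 2, 2, 3, 5, 3].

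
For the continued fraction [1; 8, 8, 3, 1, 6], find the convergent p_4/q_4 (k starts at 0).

301/268

Using pₖ = aₖpₖ₋₁ + pₖ₋₂, qₖ = aₖqₖ₋₁ + qₖ₋₂ (with p₋₁=1, p₋₂=0, q₋₁=0, q₋₂=1):
  k=0: a=1, p=1, q=1
  k=1: a=8, p=9, q=8
  k=2: a=8, p=73, q=65
  k=3: a=3, p=228, q=203
  k=4: a=1, p=301, q=268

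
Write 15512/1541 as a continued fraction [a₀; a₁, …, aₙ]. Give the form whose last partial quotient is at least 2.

15512 = 10·1541 + 102
1541 = 15·102 + 11
102 = 9·11 + 3
11 = 3·3 + 2
3 = 1·2 + 1
2 = 2·1 + 0  (stop)
So 15512/1541 = [10; 15, 9, 3, 1, 2].

[10; 15, 9, 3, 1, 2]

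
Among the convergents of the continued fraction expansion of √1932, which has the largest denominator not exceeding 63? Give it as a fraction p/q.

967/22

√1932 = [43; 1, 20, 1, 86, …] (period length 4).
Convergents:
  p_0/q_0 = 43/1
  p_1/q_1 = 44/1
  p_2/q_2 = 923/21
  p_3/q_3 = 967/22
  p_4/q_4 = 84085/1913
q_3 = 22 ≤ 63 < 1913 = q_4, so the answer is 967/22.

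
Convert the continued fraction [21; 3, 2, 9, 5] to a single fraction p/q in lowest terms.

Fold from the inside: start with 5/1.
  9 + 1/5 = 46/5
  2 + 5/46 = 97/46
  3 + 46/97 = 337/97
  21 + 97/337 = 7174/337

7174/337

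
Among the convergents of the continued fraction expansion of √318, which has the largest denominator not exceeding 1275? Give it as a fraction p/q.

19063/1069

√318 = [17; 1, 4, 1, 34, …] (period length 4).
Convergents:
  p_0/q_0 = 17/1
  p_1/q_1 = 18/1
  p_2/q_2 = 89/5
  p_3/q_3 = 107/6
  p_4/q_4 = 3727/209
  p_5/q_5 = 3834/215
  p_6/q_6 = 19063/1069
  p_7/q_7 = 22897/1284
q_6 = 1069 ≤ 1275 < 1284 = q_7, so the answer is 19063/1069.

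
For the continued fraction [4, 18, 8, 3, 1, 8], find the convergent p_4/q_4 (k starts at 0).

2425/598

Using pₖ = aₖpₖ₋₁ + pₖ₋₂, qₖ = aₖqₖ₋₁ + qₖ₋₂ (with p₋₁=1, p₋₂=0, q₋₁=0, q₋₂=1):
  k=0: a=4, p=4, q=1
  k=1: a=18, p=73, q=18
  k=2: a=8, p=588, q=145
  k=3: a=3, p=1837, q=453
  k=4: a=1, p=2425, q=598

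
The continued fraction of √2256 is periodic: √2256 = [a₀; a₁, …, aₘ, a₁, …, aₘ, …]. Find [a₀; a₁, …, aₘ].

[47; 2, 94]

a₀ = ⌊√2256⌋ = 47.
With m₀=0, d₀=1 and mₖ₊₁ = dₖaₖ − mₖ, dₖ₊₁ = (n − mₖ₊₁²)/dₖ, aₖ₊₁ = ⌊(a₀+mₖ₊₁)/dₖ₊₁⌋:
  k=1: m=47, d=47, a=2
  k=2: m=47, d=1, a=94
d=1 and a=2a₀=94 at k=2, so the next step gives (m, d) = (47, 47) again — its k=1 value — and the period has length 2.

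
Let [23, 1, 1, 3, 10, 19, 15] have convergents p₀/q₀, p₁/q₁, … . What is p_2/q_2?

Using pₖ = aₖpₖ₋₁ + pₖ₋₂, qₖ = aₖqₖ₋₁ + qₖ₋₂ (with p₋₁=1, p₋₂=0, q₋₁=0, q₋₂=1):
  k=0: a=23, p=23, q=1
  k=1: a=1, p=24, q=1
  k=2: a=1, p=47, q=2

47/2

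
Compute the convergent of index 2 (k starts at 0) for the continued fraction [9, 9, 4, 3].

Using pₖ = aₖpₖ₋₁ + pₖ₋₂, qₖ = aₖqₖ₋₁ + qₖ₋₂ (with p₋₁=1, p₋₂=0, q₋₁=0, q₋₂=1):
  k=0: a=9, p=9, q=1
  k=1: a=9, p=82, q=9
  k=2: a=4, p=337, q=37

337/37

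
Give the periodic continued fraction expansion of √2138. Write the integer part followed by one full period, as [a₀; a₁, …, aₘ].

[46; 4, 5, 5, 4, 92]

a₀ = ⌊√2138⌋ = 46.
With m₀=0, d₀=1 and mₖ₊₁ = dₖaₖ − mₖ, dₖ₊₁ = (n − mₖ₊₁²)/dₖ, aₖ₊₁ = ⌊(a₀+mₖ₊₁)/dₖ₊₁⌋:
  k=1: m=46, d=22, a=4
  k=2: m=42, d=17, a=5
  k=3: m=43, d=17, a=5
  k=4: m=42, d=22, a=4
  k=5: m=46, d=1, a=92
d=1 and a=2a₀=92 at k=5, so the next step gives (m, d) = (46, 22) again — its k=1 value — and the period has length 5.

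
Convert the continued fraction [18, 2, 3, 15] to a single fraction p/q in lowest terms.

1972/107

Using pₖ = aₖpₖ₋₁ + pₖ₋₂ and qₖ = aₖqₖ₋₁ + qₖ₋₂:
  k=0: a=18, p=18, q=1
  k=1: a=2, p=37, q=2
  k=2: a=3, p=129, q=7
  k=3: a=15, p=1972, q=107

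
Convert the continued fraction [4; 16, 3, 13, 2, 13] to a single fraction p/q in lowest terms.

74191/18268

Using pₖ = aₖpₖ₋₁ + pₖ₋₂ and qₖ = aₖqₖ₋₁ + qₖ₋₂:
  k=0: a=4, p=4, q=1
  k=1: a=16, p=65, q=16
  k=2: a=3, p=199, q=49
  k=3: a=13, p=2652, q=653
  k=4: a=2, p=5503, q=1355
  k=5: a=13, p=74191, q=18268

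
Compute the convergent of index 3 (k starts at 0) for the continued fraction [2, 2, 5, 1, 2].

32/13

Using pₖ = aₖpₖ₋₁ + pₖ₋₂, qₖ = aₖqₖ₋₁ + qₖ₋₂ (with p₋₁=1, p₋₂=0, q₋₁=0, q₋₂=1):
  k=0: a=2, p=2, q=1
  k=1: a=2, p=5, q=2
  k=2: a=5, p=27, q=11
  k=3: a=1, p=32, q=13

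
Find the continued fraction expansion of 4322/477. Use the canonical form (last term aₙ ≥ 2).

4322 = 9·477 + 29
477 = 16·29 + 13
29 = 2·13 + 3
13 = 4·3 + 1
3 = 3·1 + 0  (stop)
So 4322/477 = [9; 16, 2, 4, 3].

[9; 16, 2, 4, 3]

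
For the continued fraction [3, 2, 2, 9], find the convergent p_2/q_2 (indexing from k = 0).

Using pₖ = aₖpₖ₋₁ + pₖ₋₂, qₖ = aₖqₖ₋₁ + qₖ₋₂ (with p₋₁=1, p₋₂=0, q₋₁=0, q₋₂=1):
  k=0: a=3, p=3, q=1
  k=1: a=2, p=7, q=2
  k=2: a=2, p=17, q=5

17/5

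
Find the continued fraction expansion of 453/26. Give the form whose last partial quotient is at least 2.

453 = 17×26 + 11
26 = 2×11 + 4
11 = 2×4 + 3
4 = 1×3 + 1
3 = 3×1 + 0  (stop)
So 453/26 = [17; 2, 2, 1, 3].

[17; 2, 2, 1, 3]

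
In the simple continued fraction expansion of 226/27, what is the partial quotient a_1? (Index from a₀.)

2

226 = 8·27 + 10   →  a_0 = 8
27 = 2·10 + 7   →  a_1 = 2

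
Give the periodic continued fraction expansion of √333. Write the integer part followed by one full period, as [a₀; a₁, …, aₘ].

a₀ = ⌊√333⌋ = 18.
With m₀=0, d₀=1 and mₖ₊₁ = dₖaₖ − mₖ, dₖ₊₁ = (n − mₖ₊₁²)/dₖ, aₖ₊₁ = ⌊(a₀+mₖ₊₁)/dₖ₊₁⌋:
  k=1: m=18, d=9, a=4
  k=2: m=18, d=1, a=36
d=1 and a=2a₀=36 at k=2, so the next step gives (m, d) = (18, 9) again — its k=1 value — and the period has length 2.

[18; 4, 36]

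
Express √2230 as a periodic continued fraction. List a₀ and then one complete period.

a₀ = ⌊√2230⌋ = 47.
With m₀=0, d₀=1 and mₖ₊₁ = dₖaₖ − mₖ, dₖ₊₁ = (n − mₖ₊₁²)/dₖ, aₖ₊₁ = ⌊(a₀+mₖ₊₁)/dₖ₊₁⌋:
  k=1: m=47, d=21, a=4
  k=2: m=37, d=41, a=2
  k=3: m=45, d=5, a=18
  k=4: m=45, d=41, a=2
  k=5: m=37, d=21, a=4
  k=6: m=47, d=1, a=94
d=1 and a=2a₀=94 at k=6, so the next step gives (m, d) = (47, 21) again — its k=1 value — and the period has length 6.

[47; 4, 2, 18, 2, 4, 94]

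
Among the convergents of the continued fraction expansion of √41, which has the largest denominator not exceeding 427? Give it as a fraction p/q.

2049/320

√41 = [6; 2, 2, 12, …] (period length 3).
Convergents:
  p_0/q_0 = 6/1
  p_1/q_1 = 13/2
  p_2/q_2 = 32/5
  p_3/q_3 = 397/62
  p_4/q_4 = 826/129
  p_5/q_5 = 2049/320
  p_6/q_6 = 25414/3969
q_5 = 320 ≤ 427 < 3969 = q_6, so the answer is 2049/320.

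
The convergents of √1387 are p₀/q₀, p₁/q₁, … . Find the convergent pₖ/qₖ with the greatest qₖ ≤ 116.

√1387 = [37; 4, 8, 37, 8, 4, 74, …] (period length 6).
Convergents:
  p_0/q_0 = 37/1
  p_1/q_1 = 149/4
  p_2/q_2 = 1229/33
  p_3/q_3 = 45622/1225
q_2 = 33 ≤ 116 < 1225 = q_3, so the answer is 1229/33.

1229/33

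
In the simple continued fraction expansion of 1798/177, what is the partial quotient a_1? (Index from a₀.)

6

1798 = 10·177 + 28   →  a_0 = 10
177 = 6·28 + 9   →  a_1 = 6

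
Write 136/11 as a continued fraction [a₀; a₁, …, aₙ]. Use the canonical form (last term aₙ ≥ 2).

[12; 2, 1, 3]

136 = 12×11 + 4
11 = 2×4 + 3
4 = 1×3 + 1
3 = 3×1 + 0  (stop)
So 136/11 = [12; 2, 1, 3].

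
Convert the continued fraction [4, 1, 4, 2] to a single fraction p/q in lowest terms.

Fold from the inside: start with 2/1.
  4 + 1/2 = 9/2
  1 + 2/9 = 11/9
  4 + 9/11 = 53/11

53/11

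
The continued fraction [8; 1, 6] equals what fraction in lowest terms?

Using pₖ = aₖpₖ₋₁ + pₖ₋₂ and qₖ = aₖqₖ₋₁ + qₖ₋₂:
  k=0: a=8, p=8, q=1
  k=1: a=1, p=9, q=1
  k=2: a=6, p=62, q=7

62/7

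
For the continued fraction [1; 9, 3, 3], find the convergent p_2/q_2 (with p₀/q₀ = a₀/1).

31/28

Using pₖ = aₖpₖ₋₁ + pₖ₋₂, qₖ = aₖqₖ₋₁ + qₖ₋₂ (with p₋₁=1, p₋₂=0, q₋₁=0, q₋₂=1):
  k=0: a=1, p=1, q=1
  k=1: a=9, p=10, q=9
  k=2: a=3, p=31, q=28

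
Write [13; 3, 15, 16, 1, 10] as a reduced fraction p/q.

114458/8589

Fold from the inside: start with 10/1.
  1 + 1/10 = 11/10
  16 + 10/11 = 186/11
  15 + 11/186 = 2801/186
  3 + 186/2801 = 8589/2801
  13 + 2801/8589 = 114458/8589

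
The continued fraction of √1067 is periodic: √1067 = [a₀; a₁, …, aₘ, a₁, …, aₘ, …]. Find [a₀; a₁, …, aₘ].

[32; 1, 1, 1, 64]

a₀ = ⌊√1067⌋ = 32.
With m₀=0, d₀=1 and mₖ₊₁ = dₖaₖ − mₖ, dₖ₊₁ = (n − mₖ₊₁²)/dₖ, aₖ₊₁ = ⌊(a₀+mₖ₊₁)/dₖ₊₁⌋:
  k=1: m=32, d=43, a=1
  k=2: m=11, d=22, a=1
  k=3: m=11, d=43, a=1
  k=4: m=32, d=1, a=64
d=1 and a=2a₀=64 at k=4, so the next step gives (m, d) = (32, 43) again — its k=1 value — and the period has length 4.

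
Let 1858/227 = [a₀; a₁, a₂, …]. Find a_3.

2

1858 = 8·227 + 42   →  a_0 = 8
227 = 5·42 + 17   →  a_1 = 5
42 = 2·17 + 8   →  a_2 = 2
17 = 2·8 + 1   →  a_3 = 2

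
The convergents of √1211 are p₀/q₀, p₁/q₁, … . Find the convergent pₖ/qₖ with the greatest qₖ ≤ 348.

11971/344

√1211 = [34; 1, 3, 1, 68, …] (period length 4).
Convergents:
  p_0/q_0 = 34/1
  p_1/q_1 = 35/1
  p_2/q_2 = 139/4
  p_3/q_3 = 174/5
  p_4/q_4 = 11971/344
  p_5/q_5 = 12145/349
q_4 = 344 ≤ 348 < 349 = q_5, so the answer is 11971/344.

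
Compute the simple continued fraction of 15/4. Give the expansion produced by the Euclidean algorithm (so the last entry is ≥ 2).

15 = 3*4 + 3
4 = 1*3 + 1
3 = 3*1 + 0  (stop)
So 15/4 = [3; 1, 3].

[3; 1, 3]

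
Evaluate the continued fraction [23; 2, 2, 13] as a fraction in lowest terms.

1568/67

Fold from the inside: start with 13/1.
  2 + 1/13 = 27/13
  2 + 13/27 = 67/27
  23 + 27/67 = 1568/67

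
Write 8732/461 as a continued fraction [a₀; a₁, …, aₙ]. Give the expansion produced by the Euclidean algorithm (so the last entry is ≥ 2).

[18; 1, 16, 13, 2]

8732 = 18*461 + 434
461 = 1*434 + 27
434 = 16*27 + 2
27 = 13*2 + 1
2 = 2*1 + 0  (stop)
So 8732/461 = [18; 1, 16, 13, 2].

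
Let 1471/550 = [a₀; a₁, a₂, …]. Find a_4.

1

1471 = 2·550 + 371   →  a_0 = 2
550 = 1·371 + 179   →  a_1 = 1
371 = 2·179 + 13   →  a_2 = 2
179 = 13·13 + 10   →  a_3 = 13
13 = 1·10 + 3   →  a_4 = 1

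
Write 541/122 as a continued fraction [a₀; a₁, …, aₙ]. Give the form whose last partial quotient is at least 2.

541 = 4·122 + 53
122 = 2·53 + 16
53 = 3·16 + 5
16 = 3·5 + 1
5 = 5·1 + 0  (stop)
So 541/122 = [4; 2, 3, 3, 5].

[4; 2, 3, 3, 5]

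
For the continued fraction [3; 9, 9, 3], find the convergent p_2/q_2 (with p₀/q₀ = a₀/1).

Using pₖ = aₖpₖ₋₁ + pₖ₋₂, qₖ = aₖqₖ₋₁ + qₖ₋₂ (with p₋₁=1, p₋₂=0, q₋₁=0, q₋₂=1):
  k=0: a=3, p=3, q=1
  k=1: a=9, p=28, q=9
  k=2: a=9, p=255, q=82

255/82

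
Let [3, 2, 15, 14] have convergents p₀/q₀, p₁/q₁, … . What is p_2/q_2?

108/31

Using pₖ = aₖpₖ₋₁ + pₖ₋₂, qₖ = aₖqₖ₋₁ + qₖ₋₂ (with p₋₁=1, p₋₂=0, q₋₁=0, q₋₂=1):
  k=0: a=3, p=3, q=1
  k=1: a=2, p=7, q=2
  k=2: a=15, p=108, q=31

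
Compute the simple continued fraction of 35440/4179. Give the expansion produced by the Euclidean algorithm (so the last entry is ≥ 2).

[8; 2, 12, 3, 7, 2, 3]

35440 = 8*4179 + 2008
4179 = 2*2008 + 163
2008 = 12*163 + 52
163 = 3*52 + 7
52 = 7*7 + 3
7 = 2*3 + 1
3 = 3*1 + 0  (stop)
So 35440/4179 = [8; 2, 12, 3, 7, 2, 3].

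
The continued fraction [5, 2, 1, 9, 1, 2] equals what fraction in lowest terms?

497/93

Using pₖ = aₖpₖ₋₁ + pₖ₋₂ and qₖ = aₖqₖ₋₁ + qₖ₋₂:
  k=0: a=5, p=5, q=1
  k=1: a=2, p=11, q=2
  k=2: a=1, p=16, q=3
  k=3: a=9, p=155, q=29
  k=4: a=1, p=171, q=32
  k=5: a=2, p=497, q=93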